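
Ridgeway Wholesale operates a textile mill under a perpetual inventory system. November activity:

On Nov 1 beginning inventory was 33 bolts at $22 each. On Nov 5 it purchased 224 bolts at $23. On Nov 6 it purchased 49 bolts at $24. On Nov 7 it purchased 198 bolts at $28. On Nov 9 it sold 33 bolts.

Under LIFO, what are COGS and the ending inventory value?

Nov 9, 33 sold [LIFO — newest first]: 33 @ $28 = $924
Ending inventory: 33 @ $22 + 224 @ $23 + 49 @ $24 + 165 @ $28 = $11,674
Check: goods available $12,598 = COGS $924 + ending $11,674

COGS = $924; ending inventory = $11,674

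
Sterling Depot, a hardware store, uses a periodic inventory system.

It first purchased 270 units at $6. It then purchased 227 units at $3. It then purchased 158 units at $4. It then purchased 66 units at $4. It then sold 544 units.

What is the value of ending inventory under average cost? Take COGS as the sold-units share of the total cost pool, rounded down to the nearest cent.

Ending inventory = $784.84

Sale 1, sell 544: 544/721 × $3,197.00 → $2,412.16
Ending inventory (cost pool remaining) = $784.84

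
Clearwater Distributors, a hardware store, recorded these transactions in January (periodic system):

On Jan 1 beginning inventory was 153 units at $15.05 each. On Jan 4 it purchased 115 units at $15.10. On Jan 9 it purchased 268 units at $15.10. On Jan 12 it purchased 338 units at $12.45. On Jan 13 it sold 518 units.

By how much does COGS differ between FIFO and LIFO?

FIFO COGS: 153 @ $15.05 + 115 @ $15.10 + 250 @ $15.10 = $7,814.15
LIFO COGS: 338 @ $12.45 + 180 @ $15.10 = $6,926.10
Difference = |$7,814.15 − $6,926.10| = $888.05

$888.05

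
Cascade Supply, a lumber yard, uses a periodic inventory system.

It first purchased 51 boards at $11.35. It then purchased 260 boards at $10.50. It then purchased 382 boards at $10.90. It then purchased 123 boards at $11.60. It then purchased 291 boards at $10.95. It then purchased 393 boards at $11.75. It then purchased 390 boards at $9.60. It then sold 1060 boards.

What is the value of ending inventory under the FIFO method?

Sale 1 (1060) [FIFO — oldest first]: 51 @ $11.35 + 260 @ $10.50 + 382 @ $10.90 + 123 @ $11.60 + 244 @ $10.95 = $11,571.25
Ending inventory: 47 @ $10.95 + 393 @ $11.75 + 390 @ $9.60 = $8,876.40
Check: goods available $20,447.65 = COGS $11,571.25 + ending $8,876.40

Ending inventory = $8,876.40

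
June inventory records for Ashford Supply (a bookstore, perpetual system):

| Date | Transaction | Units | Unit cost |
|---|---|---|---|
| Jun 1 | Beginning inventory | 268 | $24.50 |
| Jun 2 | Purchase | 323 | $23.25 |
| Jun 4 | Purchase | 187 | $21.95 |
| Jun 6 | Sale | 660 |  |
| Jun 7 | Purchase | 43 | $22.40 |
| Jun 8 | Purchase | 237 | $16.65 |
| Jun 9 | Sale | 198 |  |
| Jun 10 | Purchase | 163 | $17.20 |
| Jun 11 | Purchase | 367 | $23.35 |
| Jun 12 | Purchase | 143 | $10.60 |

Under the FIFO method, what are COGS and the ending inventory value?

Jun 6, 660 sold [FIFO — oldest first]: 268 @ $24.50 + 323 @ $23.25 + 69 @ $21.95 = $15,590.30
Jun 9, 198 sold [FIFO — oldest first]: 118 @ $21.95 + 43 @ $22.40 + 37 @ $16.65 = $4,169.35
Total COGS = $15,590.30 + $4,169.35 = $19,759.65
Ending inventory: 200 @ $16.65 + 163 @ $17.20 + 367 @ $23.35 + 143 @ $10.60 = $16,218.85
Check: goods available $35,978.50 = COGS $19,759.65 + ending $16,218.85

COGS = $19,759.65; ending inventory = $16,218.85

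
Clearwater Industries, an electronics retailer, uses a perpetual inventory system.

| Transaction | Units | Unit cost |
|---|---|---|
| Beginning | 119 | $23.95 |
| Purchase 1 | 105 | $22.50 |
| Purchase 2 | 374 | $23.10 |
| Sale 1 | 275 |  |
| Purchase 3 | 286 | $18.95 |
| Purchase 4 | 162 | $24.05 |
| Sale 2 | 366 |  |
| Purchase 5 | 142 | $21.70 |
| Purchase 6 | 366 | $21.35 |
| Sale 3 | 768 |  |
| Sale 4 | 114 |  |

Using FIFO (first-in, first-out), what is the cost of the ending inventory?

Sale 1 (275) [FIFO — oldest first]: 119 @ $23.95 + 105 @ $22.50 + 51 @ $23.10 = $6,390.65
Sale 2 (366) [FIFO — oldest first]: 323 @ $23.10 + 43 @ $18.95 = $8,276.15
Sale 3 (768) [FIFO — oldest first]: 243 @ $18.95 + 162 @ $24.05 + 142 @ $21.70 + 221 @ $21.35 = $16,300.70
Sale 4 (114) [FIFO — oldest first]: 114 @ $21.35 = $2,433.90
Total COGS = $6,390.65 + $8,276.15 + $16,300.70 + $2,433.90 = $33,401.40
Ending inventory: 31 @ $21.35 = $661.85

Ending inventory = $661.85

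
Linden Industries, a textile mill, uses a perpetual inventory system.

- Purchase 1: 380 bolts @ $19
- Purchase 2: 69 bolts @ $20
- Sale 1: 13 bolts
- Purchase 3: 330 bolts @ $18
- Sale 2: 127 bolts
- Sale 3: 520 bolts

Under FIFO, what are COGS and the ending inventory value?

Sale 1 (13) [FIFO — oldest first]: 13 @ $19 = $247
Sale 2 (127) [FIFO — oldest first]: 127 @ $19 = $2,413
Sale 3 (520) [FIFO — oldest first]: 240 @ $19 + 69 @ $20 + 211 @ $18 = $9,738
Total COGS = $247 + $2,413 + $9,738 = $12,398
Ending inventory: 119 @ $18 = $2,142
Check: goods available $14,540 = COGS $12,398 + ending $2,142

COGS = $12,398; ending inventory = $2,142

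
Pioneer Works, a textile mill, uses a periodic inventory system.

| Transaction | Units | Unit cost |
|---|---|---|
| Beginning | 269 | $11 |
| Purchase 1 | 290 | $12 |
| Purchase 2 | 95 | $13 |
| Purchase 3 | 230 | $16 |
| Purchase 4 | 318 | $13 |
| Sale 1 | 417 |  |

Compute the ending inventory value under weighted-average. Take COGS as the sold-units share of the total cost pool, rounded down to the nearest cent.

Sale 1, sell 417: 417/1202 × $15,488.00 → $5,373.12
Ending inventory (cost pool remaining) = $10,114.88

Ending inventory = $10,114.88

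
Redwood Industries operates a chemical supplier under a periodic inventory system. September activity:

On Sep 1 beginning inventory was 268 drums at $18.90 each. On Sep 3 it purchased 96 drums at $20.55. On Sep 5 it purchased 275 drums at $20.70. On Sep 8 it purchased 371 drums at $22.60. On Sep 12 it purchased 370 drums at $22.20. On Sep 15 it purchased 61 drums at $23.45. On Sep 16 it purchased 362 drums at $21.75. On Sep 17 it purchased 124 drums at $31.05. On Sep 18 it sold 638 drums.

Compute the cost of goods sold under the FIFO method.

Sep 18, 638 sold [FIFO — oldest first]: 268 @ $18.90 + 96 @ $20.55 + 274 @ $20.70 = $12,709.80
Ending inventory: 1 @ $20.70 + 371 @ $22.60 + 370 @ $22.20 + 61 @ $23.45 + 362 @ $21.75 + 124 @ $31.05 = $29,773.45

COGS = $12,709.80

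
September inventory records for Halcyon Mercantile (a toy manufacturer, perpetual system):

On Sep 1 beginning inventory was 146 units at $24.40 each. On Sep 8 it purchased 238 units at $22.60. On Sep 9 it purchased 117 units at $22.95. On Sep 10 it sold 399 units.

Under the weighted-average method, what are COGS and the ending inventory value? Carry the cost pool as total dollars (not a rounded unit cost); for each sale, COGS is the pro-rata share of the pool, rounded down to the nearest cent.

COGS = $9,259.30; ending inventory = $2,367.05

After Sep 1: 146 on hand, pool $3,562.40 (≈ $24.4000 each)
After Sep 8: 384 on hand, pool $8,941.20 (≈ $23.2844 each)
After Sep 9: 501 on hand, pool $11,626.35 (≈ $23.2063 each)
Sep 10, sell 399: 399/501 × $11,626.35 → $9,259.30
Ending inventory (cost pool remaining) = $2,367.05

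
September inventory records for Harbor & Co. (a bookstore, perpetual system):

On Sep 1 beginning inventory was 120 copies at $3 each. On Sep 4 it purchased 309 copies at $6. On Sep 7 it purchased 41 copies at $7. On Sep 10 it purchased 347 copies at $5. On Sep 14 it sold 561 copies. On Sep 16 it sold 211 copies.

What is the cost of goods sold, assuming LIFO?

COGS = $4,101

Sep 14, 561 sold [LIFO — newest first]: 347 @ $5 + 41 @ $7 + 173 @ $6 = $3,060
Sep 16, 211 sold [LIFO — newest first]: 136 @ $6 + 75 @ $3 = $1,041
Total COGS = $3,060 + $1,041 = $4,101
Ending inventory: 45 @ $3 = $135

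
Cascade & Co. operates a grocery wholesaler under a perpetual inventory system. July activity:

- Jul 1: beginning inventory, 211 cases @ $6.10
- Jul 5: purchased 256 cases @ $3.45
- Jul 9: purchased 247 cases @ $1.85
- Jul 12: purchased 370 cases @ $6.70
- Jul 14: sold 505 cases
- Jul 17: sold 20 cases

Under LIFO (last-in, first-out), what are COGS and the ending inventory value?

Jul 14, 505 sold [LIFO — newest first]: 370 @ $6.70 + 135 @ $1.85 = $2,728.75
Jul 17, 20 sold [LIFO — newest first]: 20 @ $1.85 = $37.00
Total COGS = $2,728.75 + $37.00 = $2,765.75
Ending inventory: 211 @ $6.10 + 256 @ $3.45 + 92 @ $1.85 = $2,340.50
Check: goods available $5,106.25 = COGS $2,765.75 + ending $2,340.50

COGS = $2,765.75; ending inventory = $2,340.50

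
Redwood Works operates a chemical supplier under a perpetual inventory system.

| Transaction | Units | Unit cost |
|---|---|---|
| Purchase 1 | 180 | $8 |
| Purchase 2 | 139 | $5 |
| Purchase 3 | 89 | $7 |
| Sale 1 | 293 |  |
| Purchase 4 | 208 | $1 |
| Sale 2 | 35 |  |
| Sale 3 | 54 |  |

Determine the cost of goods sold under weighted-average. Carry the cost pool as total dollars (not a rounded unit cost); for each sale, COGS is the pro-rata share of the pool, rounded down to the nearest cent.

After Purchase 1: 180 on hand, pool $1,440.00 (≈ $8.0000 each)
After Purchase 2: 319 on hand, pool $2,135.00 (≈ $6.6928 each)
After Purchase 3: 408 on hand, pool $2,758.00 (≈ $6.7598 each)
Sale 1, sell 293: 293/408 × $2,758.00 → $1,980.62
After Purchase 4: 323 on hand, pool $985.38 (≈ $3.0507 each)
Sale 2, sell 35: 35/323 × $985.38 → $106.77
Sale 3, sell 54: 54/288 × $878.61 → $164.73
Total COGS = $1,980.62 + $106.77 + $164.73 = $2,252.12
Ending inventory (cost pool remaining) = $713.88

COGS = $2,252.12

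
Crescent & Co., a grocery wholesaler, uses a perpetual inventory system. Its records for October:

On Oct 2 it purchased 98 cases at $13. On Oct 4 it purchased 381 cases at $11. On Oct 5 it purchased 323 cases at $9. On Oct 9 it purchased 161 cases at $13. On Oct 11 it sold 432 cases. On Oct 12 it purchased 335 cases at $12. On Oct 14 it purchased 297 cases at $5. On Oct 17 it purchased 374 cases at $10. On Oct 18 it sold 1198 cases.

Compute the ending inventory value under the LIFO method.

Oct 11, 432 sold [LIFO — newest first]: 161 @ $13 + 271 @ $9 = $4,532
Oct 18, 1198 sold [LIFO — newest first]: 374 @ $10 + 297 @ $5 + 335 @ $12 + 52 @ $9 + 140 @ $11 = $11,253
Total COGS = $4,532 + $11,253 = $15,785
Ending inventory: 98 @ $13 + 241 @ $11 = $3,925
Check: goods available $19,710 = COGS $15,785 + ending $3,925

Ending inventory = $3,925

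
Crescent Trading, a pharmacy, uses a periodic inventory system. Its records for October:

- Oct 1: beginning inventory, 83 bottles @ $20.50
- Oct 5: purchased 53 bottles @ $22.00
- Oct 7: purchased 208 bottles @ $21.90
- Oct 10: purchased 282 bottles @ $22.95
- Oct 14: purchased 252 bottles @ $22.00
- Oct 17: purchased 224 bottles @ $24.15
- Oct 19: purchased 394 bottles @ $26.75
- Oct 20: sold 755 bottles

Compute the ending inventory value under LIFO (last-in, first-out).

Oct 20, 755 sold [LIFO — newest first]: 394 @ $26.75 + 224 @ $24.15 + 137 @ $22.00 = $18,963.10
Ending inventory: 83 @ $20.50 + 53 @ $22.00 + 208 @ $21.90 + 282 @ $22.95 + 115 @ $22.00 = $16,424.60

Ending inventory = $16,424.60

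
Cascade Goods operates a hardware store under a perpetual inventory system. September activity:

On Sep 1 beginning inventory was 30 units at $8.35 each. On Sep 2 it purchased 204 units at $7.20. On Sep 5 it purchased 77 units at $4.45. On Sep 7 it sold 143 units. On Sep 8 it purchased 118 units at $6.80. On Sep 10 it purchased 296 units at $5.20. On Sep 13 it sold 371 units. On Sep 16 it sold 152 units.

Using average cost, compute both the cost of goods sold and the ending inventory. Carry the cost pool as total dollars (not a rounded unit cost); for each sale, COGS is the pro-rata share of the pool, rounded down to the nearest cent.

COGS = $4,053.25; ending inventory = $350.30

After Sep 1: 30 on hand, pool $250.50 (≈ $8.3500 each)
After Sep 2: 234 on hand, pool $1,719.30 (≈ $7.3474 each)
After Sep 5: 311 on hand, pool $2,061.95 (≈ $6.6301 each)
Sep 7, sell 143: 143/311 × $2,061.95 → $948.09
After Sep 8: 286 on hand, pool $1,916.26 (≈ $6.7002 each)
After Sep 10: 582 on hand, pool $3,455.46 (≈ $5.9372 each)
Sep 13, sell 371: 371/582 × $3,455.46 → $2,202.70
Sep 16, sell 152: 152/211 × $1,252.76 → $902.46
Total COGS = $948.09 + $2,202.70 + $902.46 = $4,053.25
Ending inventory (cost pool remaining) = $350.30
Check: goods available $4,403.55 = COGS $4,053.25 + ending $350.30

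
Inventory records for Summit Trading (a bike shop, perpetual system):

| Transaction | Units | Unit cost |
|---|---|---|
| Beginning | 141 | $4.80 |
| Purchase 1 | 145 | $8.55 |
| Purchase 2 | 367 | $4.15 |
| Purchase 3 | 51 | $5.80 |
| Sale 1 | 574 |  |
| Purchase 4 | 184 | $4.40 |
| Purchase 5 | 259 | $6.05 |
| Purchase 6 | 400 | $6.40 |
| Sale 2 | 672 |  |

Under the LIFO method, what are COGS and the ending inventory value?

Sale 1 (574) [LIFO — newest first]: 51 @ $5.80 + 367 @ $4.15 + 145 @ $8.55 + 11 @ $4.80 = $3,111.40
Sale 2 (672) [LIFO — newest first]: 400 @ $6.40 + 259 @ $6.05 + 13 @ $4.40 = $4,184.15
Total COGS = $3,111.40 + $4,184.15 = $7,295.55
Ending inventory: 130 @ $4.80 + 171 @ $4.40 = $1,376.40

COGS = $7,295.55; ending inventory = $1,376.40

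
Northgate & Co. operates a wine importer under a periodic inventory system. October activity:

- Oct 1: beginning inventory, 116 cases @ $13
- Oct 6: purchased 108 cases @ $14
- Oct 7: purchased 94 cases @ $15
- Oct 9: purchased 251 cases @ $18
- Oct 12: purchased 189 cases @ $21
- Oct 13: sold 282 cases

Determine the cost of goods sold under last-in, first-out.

Oct 13, 282 sold [LIFO — newest first]: 189 @ $21 + 93 @ $18 = $5,643
Ending inventory: 116 @ $13 + 108 @ $14 + 94 @ $15 + 158 @ $18 = $7,274

COGS = $5,643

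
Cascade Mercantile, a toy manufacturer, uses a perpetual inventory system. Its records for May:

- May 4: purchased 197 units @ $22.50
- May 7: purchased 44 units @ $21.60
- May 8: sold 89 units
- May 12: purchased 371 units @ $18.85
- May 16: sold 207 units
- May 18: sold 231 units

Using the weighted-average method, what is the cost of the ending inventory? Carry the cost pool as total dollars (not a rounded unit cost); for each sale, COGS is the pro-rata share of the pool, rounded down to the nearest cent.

Ending inventory = $1,688.37

After May 4: 197 on hand, pool $4,432.50 (≈ $22.5000 each)
After May 7: 241 on hand, pool $5,382.90 (≈ $22.3357 each)
May 8, sell 89: 89/241 × $5,382.90 → $1,987.87
After May 12: 523 on hand, pool $10,388.38 (≈ $19.8631 each)
May 16, sell 207: 207/523 × $10,388.38 → $4,111.65
May 18, sell 231: 231/316 × $6,276.73 → $4,588.36
Total COGS = $1,987.87 + $4,111.65 + $4,588.36 = $10,687.88
Ending inventory (cost pool remaining) = $1,688.37
Check: goods available $12,376.25 = COGS $10,687.88 + ending $1,688.37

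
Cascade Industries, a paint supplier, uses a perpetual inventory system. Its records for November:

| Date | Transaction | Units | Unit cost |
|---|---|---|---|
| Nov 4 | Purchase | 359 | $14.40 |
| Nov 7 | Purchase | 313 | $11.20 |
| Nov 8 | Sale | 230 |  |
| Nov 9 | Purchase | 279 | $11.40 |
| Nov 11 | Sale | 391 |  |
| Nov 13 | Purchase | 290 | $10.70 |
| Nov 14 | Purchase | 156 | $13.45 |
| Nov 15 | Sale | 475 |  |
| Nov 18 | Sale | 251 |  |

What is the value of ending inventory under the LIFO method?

Ending inventory = $720.00

Nov 8, 230 sold [LIFO — newest first]: 230 @ $11.20 = $2,576.00
Nov 11, 391 sold [LIFO — newest first]: 279 @ $11.40 + 83 @ $11.20 + 29 @ $14.40 = $4,527.80
Nov 15, 475 sold [LIFO — newest first]: 156 @ $13.45 + 290 @ $10.70 + 29 @ $14.40 = $5,618.80
Nov 18, 251 sold [LIFO — newest first]: 251 @ $14.40 = $3,614.40
Total COGS = $2,576.00 + $4,527.80 + $5,618.80 + $3,614.40 = $16,337.00
Ending inventory: 50 @ $14.40 = $720.00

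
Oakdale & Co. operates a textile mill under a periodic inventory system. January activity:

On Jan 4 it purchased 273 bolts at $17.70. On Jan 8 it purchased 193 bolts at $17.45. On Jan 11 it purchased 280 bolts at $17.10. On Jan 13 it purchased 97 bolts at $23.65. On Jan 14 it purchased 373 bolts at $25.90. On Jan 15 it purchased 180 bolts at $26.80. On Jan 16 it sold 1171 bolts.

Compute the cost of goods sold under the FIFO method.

Jan 16, 1171 sold [FIFO — oldest first]: 273 @ $17.70 + 193 @ $17.45 + 280 @ $17.10 + 97 @ $23.65 + 328 @ $25.90 = $23,777.20
Ending inventory: 45 @ $25.90 + 180 @ $26.80 = $5,989.50
Check: goods available $29,766.70 = COGS $23,777.20 + ending $5,989.50

COGS = $23,777.20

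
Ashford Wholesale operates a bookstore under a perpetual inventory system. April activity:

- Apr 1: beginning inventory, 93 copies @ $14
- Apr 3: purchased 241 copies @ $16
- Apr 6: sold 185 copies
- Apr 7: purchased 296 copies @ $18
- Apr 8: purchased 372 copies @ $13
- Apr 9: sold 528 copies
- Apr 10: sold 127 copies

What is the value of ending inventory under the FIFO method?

Ending inventory = $2,106

Apr 6, 185 sold [FIFO — oldest first]: 93 @ $14 + 92 @ $16 = $2,774
Apr 9, 528 sold [FIFO — oldest first]: 149 @ $16 + 296 @ $18 + 83 @ $13 = $8,791
Apr 10, 127 sold [FIFO — oldest first]: 127 @ $13 = $1,651
Total COGS = $2,774 + $8,791 + $1,651 = $13,216
Ending inventory: 162 @ $13 = $2,106
Check: goods available $15,322 = COGS $13,216 + ending $2,106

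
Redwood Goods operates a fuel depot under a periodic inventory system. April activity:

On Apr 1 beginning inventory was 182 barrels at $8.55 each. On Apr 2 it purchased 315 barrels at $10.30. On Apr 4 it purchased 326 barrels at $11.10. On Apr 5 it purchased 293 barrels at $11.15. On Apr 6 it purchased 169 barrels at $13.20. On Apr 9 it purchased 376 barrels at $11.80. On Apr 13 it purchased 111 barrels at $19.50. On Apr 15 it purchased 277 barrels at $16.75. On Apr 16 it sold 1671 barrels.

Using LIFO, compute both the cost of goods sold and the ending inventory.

COGS = $21,583.10; ending inventory = $3,574.90

Apr 16, 1671 sold [LIFO — newest first]: 277 @ $16.75 + 111 @ $19.50 + 376 @ $11.80 + 169 @ $13.20 + 293 @ $11.15 + 326 @ $11.10 + 119 @ $10.30 = $21,583.10
Ending inventory: 182 @ $8.55 + 196 @ $10.30 = $3,574.90
Check: goods available $25,158.00 = COGS $21,583.10 + ending $3,574.90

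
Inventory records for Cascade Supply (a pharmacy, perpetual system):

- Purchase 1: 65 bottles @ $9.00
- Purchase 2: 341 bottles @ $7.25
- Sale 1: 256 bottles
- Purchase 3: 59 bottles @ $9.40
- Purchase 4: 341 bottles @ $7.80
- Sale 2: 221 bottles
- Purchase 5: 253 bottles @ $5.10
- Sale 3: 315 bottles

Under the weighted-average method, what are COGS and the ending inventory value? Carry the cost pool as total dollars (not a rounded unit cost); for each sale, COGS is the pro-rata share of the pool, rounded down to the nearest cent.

After Purchase 1: 65 on hand, pool $585.00 (≈ $9.0000 each)
After Purchase 2: 406 on hand, pool $3,057.25 (≈ $7.5302 each)
Sale 1, sell 256: 256/406 × $3,057.25 → $1,927.72
After Purchase 3: 209 on hand, pool $1,684.13 (≈ $8.0580 each)
After Purchase 4: 550 on hand, pool $4,343.93 (≈ $7.8981 each)
Sale 2, sell 221: 221/550 × $4,343.93 → $1,745.47
After Purchase 5: 582 on hand, pool $3,888.76 (≈ $6.6817 each)
Sale 3, sell 315: 315/582 × $3,888.76 → $2,104.74
Total COGS = $1,927.72 + $1,745.47 + $2,104.74 = $5,777.93
Ending inventory (cost pool remaining) = $1,784.02
Check: goods available $7,561.95 = COGS $5,777.93 + ending $1,784.02

COGS = $5,777.93; ending inventory = $1,784.02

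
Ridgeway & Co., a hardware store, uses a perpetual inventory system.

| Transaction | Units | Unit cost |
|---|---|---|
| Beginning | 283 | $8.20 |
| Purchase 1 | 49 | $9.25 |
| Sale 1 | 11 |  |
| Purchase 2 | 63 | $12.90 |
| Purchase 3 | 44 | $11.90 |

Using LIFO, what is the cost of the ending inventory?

Ending inventory = $4,008.40

Sale 1 (11) [LIFO — newest first]: 11 @ $9.25 = $101.75
Ending inventory: 283 @ $8.20 + 38 @ $9.25 + 63 @ $12.90 + 44 @ $11.90 = $4,008.40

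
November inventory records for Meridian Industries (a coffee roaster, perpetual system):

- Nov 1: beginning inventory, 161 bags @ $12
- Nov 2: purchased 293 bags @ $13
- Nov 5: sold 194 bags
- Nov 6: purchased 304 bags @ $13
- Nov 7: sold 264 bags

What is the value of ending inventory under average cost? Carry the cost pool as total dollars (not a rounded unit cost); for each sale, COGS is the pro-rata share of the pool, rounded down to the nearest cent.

After Nov 1: 161 on hand, pool $1,932.00 (≈ $12.0000 each)
After Nov 2: 454 on hand, pool $5,741.00 (≈ $12.6454 each)
Nov 5, sell 194: 194/454 × $5,741.00 → $2,453.20
After Nov 6: 564 on hand, pool $7,239.80 (≈ $12.8365 each)
Nov 7, sell 264: 264/564 × $7,239.80 → $3,388.84
Total COGS = $2,453.20 + $3,388.84 = $5,842.04
Ending inventory (cost pool remaining) = $3,850.96

Ending inventory = $3,850.96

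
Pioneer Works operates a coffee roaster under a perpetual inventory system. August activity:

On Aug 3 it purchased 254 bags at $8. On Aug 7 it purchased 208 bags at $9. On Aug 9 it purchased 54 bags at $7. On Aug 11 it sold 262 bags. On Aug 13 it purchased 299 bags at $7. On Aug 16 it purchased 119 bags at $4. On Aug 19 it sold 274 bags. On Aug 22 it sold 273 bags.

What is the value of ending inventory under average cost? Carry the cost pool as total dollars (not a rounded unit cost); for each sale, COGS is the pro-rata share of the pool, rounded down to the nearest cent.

After Aug 3: 254 on hand, pool $2,032.00 (≈ $8.0000 each)
After Aug 7: 462 on hand, pool $3,904.00 (≈ $8.4502 each)
After Aug 9: 516 on hand, pool $4,282.00 (≈ $8.2984 each)
Aug 11, sell 262: 262/516 × $4,282.00 → $2,174.19
After Aug 13: 553 on hand, pool $4,200.81 (≈ $7.5964 each)
After Aug 16: 672 on hand, pool $4,676.81 (≈ $6.9595 each)
Aug 19, sell 274: 274/672 × $4,676.81 → $1,906.91
Aug 22, sell 273: 273/398 × $2,769.90 → $1,899.95
Total COGS = $2,174.19 + $1,906.91 + $1,899.95 = $5,981.05
Ending inventory (cost pool remaining) = $869.95

Ending inventory = $869.95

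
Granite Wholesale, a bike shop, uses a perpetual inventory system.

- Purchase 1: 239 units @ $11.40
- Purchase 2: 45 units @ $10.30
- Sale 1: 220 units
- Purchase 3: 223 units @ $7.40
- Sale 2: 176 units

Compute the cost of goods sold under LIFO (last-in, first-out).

COGS = $3,760.90

Sale 1 (220) [LIFO — newest first]: 45 @ $10.30 + 175 @ $11.40 = $2,458.50
Sale 2 (176) [LIFO — newest first]: 176 @ $7.40 = $1,302.40
Total COGS = $2,458.50 + $1,302.40 = $3,760.90
Ending inventory: 64 @ $11.40 + 47 @ $7.40 = $1,077.40
Check: goods available $4,838.30 = COGS $3,760.90 + ending $1,077.40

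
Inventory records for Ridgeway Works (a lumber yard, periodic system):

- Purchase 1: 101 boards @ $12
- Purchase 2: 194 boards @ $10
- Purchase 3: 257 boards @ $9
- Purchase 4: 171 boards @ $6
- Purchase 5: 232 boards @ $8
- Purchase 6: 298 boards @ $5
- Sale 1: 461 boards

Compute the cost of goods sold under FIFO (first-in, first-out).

COGS = $4,646

Sale 1 (461) [FIFO — oldest first]: 101 @ $12 + 194 @ $10 + 166 @ $9 = $4,646
Ending inventory: 91 @ $9 + 171 @ $6 + 232 @ $8 + 298 @ $5 = $5,191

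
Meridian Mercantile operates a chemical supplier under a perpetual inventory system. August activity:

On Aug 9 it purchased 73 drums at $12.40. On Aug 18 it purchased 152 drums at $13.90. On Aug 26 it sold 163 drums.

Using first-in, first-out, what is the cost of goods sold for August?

Aug 26, 163 sold [FIFO — oldest first]: 73 @ $12.40 + 90 @ $13.90 = $2,156.20
Ending inventory: 62 @ $13.90 = $861.80

COGS = $2,156.20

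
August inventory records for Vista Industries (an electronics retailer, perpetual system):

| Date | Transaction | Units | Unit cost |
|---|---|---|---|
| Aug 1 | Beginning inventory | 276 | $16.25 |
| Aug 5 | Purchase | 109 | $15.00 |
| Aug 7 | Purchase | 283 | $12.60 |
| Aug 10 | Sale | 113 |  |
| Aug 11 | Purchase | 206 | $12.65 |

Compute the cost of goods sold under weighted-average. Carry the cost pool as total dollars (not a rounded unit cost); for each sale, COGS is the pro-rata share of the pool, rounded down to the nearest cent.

After Aug 1: 276 on hand, pool $4,485.00 (≈ $16.2500 each)
After Aug 5: 385 on hand, pool $6,120.00 (≈ $15.8961 each)
After Aug 7: 668 on hand, pool $9,685.80 (≈ $14.4997 each)
Aug 10, sell 113: 113/668 × $9,685.80 → $1,638.46
After Aug 11: 761 on hand, pool $10,653.24 (≈ $13.9990 each)
Ending inventory (cost pool remaining) = $10,653.24
Check: goods available $12,291.70 = COGS $1,638.46 + ending $10,653.24

COGS = $1,638.46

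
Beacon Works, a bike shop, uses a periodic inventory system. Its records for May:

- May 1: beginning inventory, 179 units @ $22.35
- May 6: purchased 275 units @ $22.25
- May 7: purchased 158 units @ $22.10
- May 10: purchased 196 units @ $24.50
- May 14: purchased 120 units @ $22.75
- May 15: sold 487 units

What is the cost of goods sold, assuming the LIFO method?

COGS = $11,313.05

May 15, 487 sold [LIFO — newest first]: 120 @ $22.75 + 196 @ $24.50 + 158 @ $22.10 + 13 @ $22.25 = $11,313.05
Ending inventory: 179 @ $22.35 + 262 @ $22.25 = $9,830.15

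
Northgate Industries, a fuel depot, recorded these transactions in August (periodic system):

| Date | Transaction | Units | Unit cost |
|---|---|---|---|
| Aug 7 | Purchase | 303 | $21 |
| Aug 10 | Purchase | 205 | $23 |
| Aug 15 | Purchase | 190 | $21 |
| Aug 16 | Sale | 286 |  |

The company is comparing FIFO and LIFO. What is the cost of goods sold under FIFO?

FIFO COGS: 286 @ $21 = $6,006
LIFO COGS: 190 @ $21 + 96 @ $23 = $6,198

COGS = $6,006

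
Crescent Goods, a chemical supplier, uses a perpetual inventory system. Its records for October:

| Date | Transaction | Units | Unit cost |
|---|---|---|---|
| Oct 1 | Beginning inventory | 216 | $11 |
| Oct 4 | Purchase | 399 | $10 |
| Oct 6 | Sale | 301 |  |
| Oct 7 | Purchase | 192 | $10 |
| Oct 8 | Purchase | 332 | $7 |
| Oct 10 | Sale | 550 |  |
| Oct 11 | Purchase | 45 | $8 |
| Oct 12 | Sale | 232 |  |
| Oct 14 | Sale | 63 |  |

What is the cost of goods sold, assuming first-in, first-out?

Oct 6, 301 sold [FIFO — oldest first]: 216 @ $11 + 85 @ $10 = $3,226
Oct 10, 550 sold [FIFO — oldest first]: 314 @ $10 + 192 @ $10 + 44 @ $7 = $5,368
Oct 12, 232 sold [FIFO — oldest first]: 232 @ $7 = $1,624
Oct 14, 63 sold [FIFO — oldest first]: 56 @ $7 + 7 @ $8 = $448
Total COGS = $3,226 + $5,368 + $1,624 + $448 = $10,666
Ending inventory: 38 @ $8 = $304

COGS = $10,666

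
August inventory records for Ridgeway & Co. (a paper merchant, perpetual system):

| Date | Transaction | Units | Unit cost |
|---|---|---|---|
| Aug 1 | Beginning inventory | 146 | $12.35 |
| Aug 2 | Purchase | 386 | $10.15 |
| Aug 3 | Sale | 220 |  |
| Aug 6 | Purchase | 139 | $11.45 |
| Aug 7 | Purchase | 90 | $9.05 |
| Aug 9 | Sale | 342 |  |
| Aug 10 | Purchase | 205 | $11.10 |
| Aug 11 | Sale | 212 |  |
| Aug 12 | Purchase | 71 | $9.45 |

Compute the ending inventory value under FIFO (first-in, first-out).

Aug 3, 220 sold [FIFO — oldest first]: 146 @ $12.35 + 74 @ $10.15 = $2,554.20
Aug 9, 342 sold [FIFO — oldest first]: 312 @ $10.15 + 30 @ $11.45 = $3,510.30
Aug 11, 212 sold [FIFO — oldest first]: 109 @ $11.45 + 90 @ $9.05 + 13 @ $11.10 = $2,206.85
Total COGS = $2,554.20 + $3,510.30 + $2,206.85 = $8,271.35
Ending inventory: 192 @ $11.10 + 71 @ $9.45 = $2,802.15
Check: goods available $11,073.50 = COGS $8,271.35 + ending $2,802.15

Ending inventory = $2,802.15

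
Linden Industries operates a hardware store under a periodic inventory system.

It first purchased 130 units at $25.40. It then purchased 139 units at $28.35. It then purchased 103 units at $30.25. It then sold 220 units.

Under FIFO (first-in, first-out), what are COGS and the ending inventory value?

Sale 1 (220) [FIFO — oldest first]: 130 @ $25.40 + 90 @ $28.35 = $5,853.50
Ending inventory: 49 @ $28.35 + 103 @ $30.25 = $4,504.90
Check: goods available $10,358.40 = COGS $5,853.50 + ending $4,504.90

COGS = $5,853.50; ending inventory = $4,504.90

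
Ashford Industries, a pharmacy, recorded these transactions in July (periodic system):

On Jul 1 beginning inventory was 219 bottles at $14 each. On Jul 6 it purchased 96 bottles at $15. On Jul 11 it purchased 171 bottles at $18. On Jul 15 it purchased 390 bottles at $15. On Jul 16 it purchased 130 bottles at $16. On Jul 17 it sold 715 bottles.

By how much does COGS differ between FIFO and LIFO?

FIFO COGS: 219 @ $14 + 96 @ $15 + 171 @ $18 + 229 @ $15 = $11,019
LIFO COGS: 130 @ $16 + 390 @ $15 + 171 @ $18 + 24 @ $15 = $11,368
Difference = |$11,019 − $11,368| = $349

$349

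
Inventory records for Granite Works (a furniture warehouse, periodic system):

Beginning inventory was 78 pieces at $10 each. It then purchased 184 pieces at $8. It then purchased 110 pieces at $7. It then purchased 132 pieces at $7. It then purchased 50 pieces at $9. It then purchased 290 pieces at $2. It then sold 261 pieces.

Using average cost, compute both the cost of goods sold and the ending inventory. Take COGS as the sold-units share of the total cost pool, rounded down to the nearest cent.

COGS = $1,538.78; ending inventory = $3,437.22

Sale 1, sell 261: 261/844 × $4,976.00 → $1,538.78
Ending inventory (cost pool remaining) = $3,437.22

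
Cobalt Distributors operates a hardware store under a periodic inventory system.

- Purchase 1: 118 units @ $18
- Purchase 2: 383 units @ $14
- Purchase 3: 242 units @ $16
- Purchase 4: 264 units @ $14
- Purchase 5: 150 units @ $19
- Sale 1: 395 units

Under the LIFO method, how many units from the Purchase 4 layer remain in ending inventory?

19

Sale 1 (395) [LIFO — newest first]: 150 @ $19 + 245 @ $14 = $6,280
Ending inventory: 118 @ $18 + 383 @ $14 + 242 @ $16 + 19 @ $14 = $11,624
Check: goods available $17,904 = COGS $6,280 + ending $11,624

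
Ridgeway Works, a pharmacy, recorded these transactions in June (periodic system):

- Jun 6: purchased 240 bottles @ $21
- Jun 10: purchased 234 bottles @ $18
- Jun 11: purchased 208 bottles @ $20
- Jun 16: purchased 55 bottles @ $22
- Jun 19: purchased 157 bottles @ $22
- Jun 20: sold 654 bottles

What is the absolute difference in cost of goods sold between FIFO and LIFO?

FIFO COGS: 240 @ $21 + 234 @ $18 + 180 @ $20 = $12,852
LIFO COGS: 157 @ $22 + 55 @ $22 + 208 @ $20 + 234 @ $18 = $13,036
Difference = |$12,852 − $13,036| = $184

$184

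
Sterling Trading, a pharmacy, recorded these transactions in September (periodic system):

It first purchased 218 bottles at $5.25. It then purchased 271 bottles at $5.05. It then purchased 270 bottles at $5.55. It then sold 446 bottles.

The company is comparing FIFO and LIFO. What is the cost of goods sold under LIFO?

FIFO COGS: 218 @ $5.25 + 228 @ $5.05 = $2,295.90
LIFO COGS: 270 @ $5.55 + 176 @ $5.05 = $2,387.30

COGS = $2,387.30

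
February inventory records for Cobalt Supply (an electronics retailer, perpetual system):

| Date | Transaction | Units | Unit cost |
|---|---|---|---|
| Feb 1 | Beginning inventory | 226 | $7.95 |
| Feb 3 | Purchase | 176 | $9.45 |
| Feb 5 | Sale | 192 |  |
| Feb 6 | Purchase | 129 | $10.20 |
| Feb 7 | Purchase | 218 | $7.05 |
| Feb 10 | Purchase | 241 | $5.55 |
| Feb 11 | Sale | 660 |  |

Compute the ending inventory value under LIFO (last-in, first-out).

Feb 5, 192 sold [LIFO — newest first]: 176 @ $9.45 + 16 @ $7.95 = $1,790.40
Feb 11, 660 sold [LIFO — newest first]: 241 @ $5.55 + 218 @ $7.05 + 129 @ $10.20 + 72 @ $7.95 = $4,762.65
Total COGS = $1,790.40 + $4,762.65 = $6,553.05
Ending inventory: 138 @ $7.95 = $1,097.10

Ending inventory = $1,097.10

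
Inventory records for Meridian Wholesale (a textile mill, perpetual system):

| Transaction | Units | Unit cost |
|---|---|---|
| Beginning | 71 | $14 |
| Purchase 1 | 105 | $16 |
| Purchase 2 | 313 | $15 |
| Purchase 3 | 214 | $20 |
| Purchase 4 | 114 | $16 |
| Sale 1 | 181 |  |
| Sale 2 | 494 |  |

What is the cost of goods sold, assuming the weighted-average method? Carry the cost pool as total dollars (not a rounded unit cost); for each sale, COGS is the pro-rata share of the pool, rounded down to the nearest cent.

After Beginning: 71 on hand, pool $994.00 (≈ $14.0000 each)
After Purchase 1: 176 on hand, pool $2,674.00 (≈ $15.1932 each)
After Purchase 2: 489 on hand, pool $7,369.00 (≈ $15.0695 each)
After Purchase 3: 703 on hand, pool $11,649.00 (≈ $16.5704 each)
After Purchase 4: 817 on hand, pool $13,473.00 (≈ $16.4908 each)
Sale 1, sell 181: 181/817 × $13,473.00 → $2,984.83
Sale 2, sell 494: 494/636 × $10,488.17 → $8,146.47
Total COGS = $2,984.83 + $8,146.47 = $11,131.30
Ending inventory (cost pool remaining) = $2,341.70
Check: goods available $13,473.00 = COGS $11,131.30 + ending $2,341.70

COGS = $11,131.30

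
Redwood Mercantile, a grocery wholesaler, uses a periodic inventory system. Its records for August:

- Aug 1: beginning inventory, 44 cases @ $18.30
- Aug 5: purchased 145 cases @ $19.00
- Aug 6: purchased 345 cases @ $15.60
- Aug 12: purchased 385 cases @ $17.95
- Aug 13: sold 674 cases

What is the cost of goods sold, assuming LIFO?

COGS = $11,419.15

Aug 13, 674 sold [LIFO — newest first]: 385 @ $17.95 + 289 @ $15.60 = $11,419.15
Ending inventory: 44 @ $18.30 + 145 @ $19.00 + 56 @ $15.60 = $4,433.80
Check: goods available $15,852.95 = COGS $11,419.15 + ending $4,433.80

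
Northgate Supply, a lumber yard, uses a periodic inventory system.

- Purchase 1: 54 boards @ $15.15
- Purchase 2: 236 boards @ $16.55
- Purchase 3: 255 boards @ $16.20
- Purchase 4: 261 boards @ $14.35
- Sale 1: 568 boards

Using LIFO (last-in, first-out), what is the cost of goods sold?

Sale 1 (568) [LIFO — newest first]: 261 @ $14.35 + 255 @ $16.20 + 52 @ $16.55 = $8,736.95
Ending inventory: 54 @ $15.15 + 184 @ $16.55 = $3,863.30

COGS = $8,736.95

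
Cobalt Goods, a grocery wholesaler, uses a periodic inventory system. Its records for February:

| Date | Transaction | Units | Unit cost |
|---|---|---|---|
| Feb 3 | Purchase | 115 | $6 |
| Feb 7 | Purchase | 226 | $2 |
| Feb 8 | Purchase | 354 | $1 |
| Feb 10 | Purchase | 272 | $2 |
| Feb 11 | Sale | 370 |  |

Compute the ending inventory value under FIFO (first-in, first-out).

Feb 11, 370 sold [FIFO — oldest first]: 115 @ $6 + 226 @ $2 + 29 @ $1 = $1,171
Ending inventory: 325 @ $1 + 272 @ $2 = $869

Ending inventory = $869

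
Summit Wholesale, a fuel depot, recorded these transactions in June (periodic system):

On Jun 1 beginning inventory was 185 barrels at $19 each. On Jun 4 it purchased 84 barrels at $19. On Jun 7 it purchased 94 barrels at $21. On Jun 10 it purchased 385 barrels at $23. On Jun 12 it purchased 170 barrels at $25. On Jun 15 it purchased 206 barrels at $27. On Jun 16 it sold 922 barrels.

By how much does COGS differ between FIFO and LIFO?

$1,616

FIFO COGS: 185 @ $19 + 84 @ $19 + 94 @ $21 + 385 @ $23 + 170 @ $25 + 4 @ $27 = $20,298
LIFO COGS: 206 @ $27 + 170 @ $25 + 385 @ $23 + 94 @ $21 + 67 @ $19 = $21,914
Difference = |$20,298 − $21,914| = $1,616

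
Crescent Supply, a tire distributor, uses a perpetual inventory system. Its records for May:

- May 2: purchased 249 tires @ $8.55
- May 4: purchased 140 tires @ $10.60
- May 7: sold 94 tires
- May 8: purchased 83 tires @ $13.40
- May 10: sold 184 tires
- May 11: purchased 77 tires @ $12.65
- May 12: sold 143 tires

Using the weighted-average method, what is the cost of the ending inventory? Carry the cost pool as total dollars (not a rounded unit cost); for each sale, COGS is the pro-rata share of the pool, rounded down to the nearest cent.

Ending inventory = $1,393.86

After May 2: 249 on hand, pool $2,128.95 (≈ $8.5500 each)
After May 4: 389 on hand, pool $3,612.95 (≈ $9.2878 each)
May 7, sell 94: 94/389 × $3,612.95 → $873.05
After May 8: 378 on hand, pool $3,852.10 (≈ $10.1907 each)
May 10, sell 184: 184/378 × $3,852.10 → $1,875.09
After May 11: 271 on hand, pool $2,951.06 (≈ $10.8895 each)
May 12, sell 143: 143/271 × $2,951.06 → $1,557.20
Total COGS = $873.05 + $1,875.09 + $1,557.20 = $4,305.34
Ending inventory (cost pool remaining) = $1,393.86
Check: goods available $5,699.20 = COGS $4,305.34 + ending $1,393.86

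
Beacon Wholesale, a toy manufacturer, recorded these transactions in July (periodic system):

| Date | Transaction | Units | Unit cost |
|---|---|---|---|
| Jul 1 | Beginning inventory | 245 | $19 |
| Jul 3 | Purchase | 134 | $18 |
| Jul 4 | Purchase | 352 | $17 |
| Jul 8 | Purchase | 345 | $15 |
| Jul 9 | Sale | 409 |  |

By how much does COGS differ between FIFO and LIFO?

FIFO COGS: 245 @ $19 + 134 @ $18 + 30 @ $17 = $7,577
LIFO COGS: 345 @ $15 + 64 @ $17 = $6,263
Difference = |$7,577 − $6,263| = $1,314

$1,314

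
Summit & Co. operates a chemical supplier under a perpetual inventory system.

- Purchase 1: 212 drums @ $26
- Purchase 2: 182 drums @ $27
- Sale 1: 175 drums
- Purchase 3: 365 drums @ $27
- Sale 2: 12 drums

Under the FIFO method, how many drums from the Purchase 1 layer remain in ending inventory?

25

Sale 1 (175) [FIFO — oldest first]: 175 @ $26 = $4,550
Sale 2 (12) [FIFO — oldest first]: 12 @ $26 = $312
Total COGS = $4,550 + $312 = $4,862
Ending inventory: 25 @ $26 + 182 @ $27 + 365 @ $27 = $15,419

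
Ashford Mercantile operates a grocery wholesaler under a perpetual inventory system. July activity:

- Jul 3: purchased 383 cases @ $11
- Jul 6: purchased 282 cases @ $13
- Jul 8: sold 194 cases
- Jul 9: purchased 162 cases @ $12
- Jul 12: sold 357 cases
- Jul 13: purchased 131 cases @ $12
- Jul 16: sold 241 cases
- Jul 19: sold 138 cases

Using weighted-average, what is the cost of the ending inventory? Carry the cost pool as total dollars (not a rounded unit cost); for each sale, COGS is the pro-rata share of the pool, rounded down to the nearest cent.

After Jul 3: 383 on hand, pool $4,213.00 (≈ $11.0000 each)
After Jul 6: 665 on hand, pool $7,879.00 (≈ $11.8481 each)
Jul 8, sell 194: 194/665 × $7,879.00 → $2,298.53
After Jul 9: 633 on hand, pool $7,524.47 (≈ $11.8870 each)
Jul 12, sell 357: 357/633 × $7,524.47 → $4,243.65
After Jul 13: 407 on hand, pool $4,852.82 (≈ $11.9234 each)
Jul 16, sell 241: 241/407 × $4,852.82 → $2,873.53
Jul 19, sell 138: 138/166 × $1,979.29 → $1,645.43
Total COGS = $2,298.53 + $4,243.65 + $2,873.53 + $1,645.43 = $11,061.14
Ending inventory (cost pool remaining) = $333.86
Check: goods available $11,395.00 = COGS $11,061.14 + ending $333.86

Ending inventory = $333.86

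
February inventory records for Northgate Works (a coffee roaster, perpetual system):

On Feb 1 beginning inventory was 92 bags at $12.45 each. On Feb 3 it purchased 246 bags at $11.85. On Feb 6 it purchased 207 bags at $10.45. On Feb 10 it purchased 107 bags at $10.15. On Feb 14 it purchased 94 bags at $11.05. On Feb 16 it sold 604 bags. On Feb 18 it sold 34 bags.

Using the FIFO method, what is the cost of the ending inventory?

Ending inventory = $1,180.80

Feb 16, 604 sold [FIFO — oldest first]: 92 @ $12.45 + 246 @ $11.85 + 207 @ $10.45 + 59 @ $10.15 = $6,822.50
Feb 18, 34 sold [FIFO — oldest first]: 34 @ $10.15 = $345.10
Total COGS = $6,822.50 + $345.10 = $7,167.60
Ending inventory: 14 @ $10.15 + 94 @ $11.05 = $1,180.80
Check: goods available $8,348.40 = COGS $7,167.60 + ending $1,180.80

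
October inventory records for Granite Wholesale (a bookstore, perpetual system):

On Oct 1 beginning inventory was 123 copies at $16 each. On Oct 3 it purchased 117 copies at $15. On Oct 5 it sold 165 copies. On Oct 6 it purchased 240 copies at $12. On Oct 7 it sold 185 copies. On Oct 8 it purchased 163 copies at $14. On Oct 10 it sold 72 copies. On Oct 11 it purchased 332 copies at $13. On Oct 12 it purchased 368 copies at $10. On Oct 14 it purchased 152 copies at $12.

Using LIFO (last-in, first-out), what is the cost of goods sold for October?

Oct 5, 165 sold [LIFO — newest first]: 117 @ $15 + 48 @ $16 = $2,523
Oct 7, 185 sold [LIFO — newest first]: 185 @ $12 = $2,220
Oct 10, 72 sold [LIFO — newest first]: 72 @ $14 = $1,008
Total COGS = $2,523 + $2,220 + $1,008 = $5,751
Ending inventory: 75 @ $16 + 55 @ $12 + 91 @ $14 + 332 @ $13 + 368 @ $10 + 152 @ $12 = $12,954
Check: goods available $18,705 = COGS $5,751 + ending $12,954

COGS = $5,751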